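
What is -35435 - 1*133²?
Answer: -53124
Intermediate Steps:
-35435 - 1*133² = -35435 - 1*17689 = -35435 - 17689 = -53124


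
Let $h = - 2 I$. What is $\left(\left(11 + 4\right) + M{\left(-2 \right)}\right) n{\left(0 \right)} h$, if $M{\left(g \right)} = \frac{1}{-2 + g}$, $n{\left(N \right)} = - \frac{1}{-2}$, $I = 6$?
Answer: $- \frac{177}{2} \approx -88.5$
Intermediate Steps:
$n{\left(N \right)} = \frac{1}{2}$ ($n{\left(N \right)} = \left(-1\right) \left(- \frac{1}{2}\right) = \frac{1}{2}$)
$h = -12$ ($h = \left(-2\right) 6 = -12$)
$\left(\left(11 + 4\right) + M{\left(-2 \right)}\right) n{\left(0 \right)} h = \left(\left(11 + 4\right) + \frac{1}{-2 - 2}\right) \frac{1}{2} \left(-12\right) = \left(15 + \frac{1}{-4}\right) \left(-6\right) = \left(15 - \frac{1}{4}\right) \left(-6\right) = \frac{59}{4} \left(-6\right) = - \frac{177}{2}$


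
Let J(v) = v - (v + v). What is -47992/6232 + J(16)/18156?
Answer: -27232577/3535881 ≈ -7.7018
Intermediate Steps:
J(v) = -v (J(v) = v - 2*v = -v)
-47992/6232 + J(16)/18156 = -47992/6232 - 1*16/18156 = -47992*1/6232 - 16*1/18156 = -5999/779 - 4/4539 = -27232577/3535881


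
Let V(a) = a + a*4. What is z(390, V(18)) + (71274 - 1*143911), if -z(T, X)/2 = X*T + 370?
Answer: -143577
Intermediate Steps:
V(a) = 5*a (V(a) = a + 4*a = 5*a)
z(T, X) = -740 - 2*T*X (z(T, X) = -2*(X*T + 370) = -2*(T*X + 370) = -2*(370 + T*X) = -740 - 2*T*X)
z(390, V(18)) + (71274 - 1*143911) = (-740 - 2*390*5*18) + (71274 - 1*143911) = (-740 - 2*390*90) + (71274 - 143911) = (-740 - 70200) - 72637 = -70940 - 72637 = -143577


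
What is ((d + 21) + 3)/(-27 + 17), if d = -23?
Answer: -1/10 ≈ -0.10000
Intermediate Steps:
((d + 21) + 3)/(-27 + 17) = ((-23 + 21) + 3)/(-27 + 17) = (-2 + 3)/(-10) = -1/10*1 = -1/10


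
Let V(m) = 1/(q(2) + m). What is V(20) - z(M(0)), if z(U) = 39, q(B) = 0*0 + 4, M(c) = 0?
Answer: -935/24 ≈ -38.958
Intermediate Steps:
q(B) = 4 (q(B) = 0 + 4 = 4)
V(m) = 1/(4 + m)
V(20) - z(M(0)) = 1/(4 + 20) - 1*39 = 1/24 - 39 = -935/24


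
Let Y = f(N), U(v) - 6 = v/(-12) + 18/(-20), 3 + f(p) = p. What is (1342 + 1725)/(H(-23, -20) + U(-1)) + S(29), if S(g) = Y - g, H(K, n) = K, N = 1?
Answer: -217159/1069 ≈ -203.14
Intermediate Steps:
f(p) = -3 + p
U(v) = 51/10 - v/12 (U(v) = 6 + (v/(-12) + 18/(-20)) = 6 + (v*(-1/12) + 18*(-1/20)) = 6 + (-v/12 - 9/10) = 6 + (-9/10 - v/12) = 51/10 - v/12)
Y = -2 (Y = -3 + 1 = -2)
S(g) = -2 - g
(1342 + 1725)/(H(-23, -20) + U(-1)) + S(29) = (1342 + 1725)/(-23 + (51/10 - 1/12*(-1))) + (-2 - 1*29) = 3067/(-23 + (51/10 + 1/12)) + (-2 - 29) = 3067/(-23 + 311/60) - 31 = 3067/(-1069/60) - 31 = 3067*(-60/1069) - 31 = -184020/1069 - 31 = -217159/1069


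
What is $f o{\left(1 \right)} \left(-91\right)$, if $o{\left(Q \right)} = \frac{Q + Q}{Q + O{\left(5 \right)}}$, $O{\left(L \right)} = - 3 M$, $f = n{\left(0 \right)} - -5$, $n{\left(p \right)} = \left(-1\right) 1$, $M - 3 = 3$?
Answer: $\frac{728}{17} \approx 42.824$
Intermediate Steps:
$M = 6$ ($M = 3 + 3 = 6$)
$n{\left(p \right)} = -1$
$f = 4$ ($f = -1 - -5 = -1 + 5 = 4$)
$O{\left(L \right)} = -18$ ($O{\left(L \right)} = \left(-3\right) 6 = -18$)
$o{\left(Q \right)} = \frac{2 Q}{-18 + Q}$ ($o{\left(Q \right)} = \frac{Q + Q}{Q - 18} = \frac{2 Q}{-18 + Q}$)
$f o{\left(1 \right)} \left(-91\right) = 4 \cdot 2 \cdot 1 \frac{1}{-18 + 1} \left(-91\right) = 4 \cdot 2 \cdot 1 \frac{1}{-17} \left(-91\right) = 4 \cdot 2 \cdot 1 \left(- \frac{1}{17}\right) \left(-91\right) = 4 \left(- \frac{2}{17}\right) \left(-91\right) = \left(- \frac{8}{17}\right) \left(-91\right) = \frac{728}{17}$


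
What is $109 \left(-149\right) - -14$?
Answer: $-16227$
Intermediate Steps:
$109 \left(-149\right) - -14 = -16241 + \left(-65 + 79\right) = -16241 + 14 = -16227$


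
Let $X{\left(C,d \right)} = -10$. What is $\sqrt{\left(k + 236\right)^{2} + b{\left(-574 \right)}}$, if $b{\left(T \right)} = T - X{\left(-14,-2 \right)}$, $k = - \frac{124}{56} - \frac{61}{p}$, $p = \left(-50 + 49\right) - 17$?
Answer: $\frac{4 \sqrt{13814053}}{63} \approx 235.98$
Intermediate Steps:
$p = -18$ ($p = -1 - 17 = -18$)
$k = \frac{74}{63}$ ($k = - \frac{124}{56} - \frac{61}{-18} = \left(-124\right) \frac{1}{56} - - \frac{61}{18} = - \frac{31}{14} + \frac{61}{18} = \frac{74}{63} \approx 1.1746$)
$b{\left(T \right)} = 10 + T$ ($b{\left(T \right)} = T - -10 = T + 10 = 10 + T$)
$\sqrt{\left(k + 236\right)^{2} + b{\left(-574 \right)}} = \sqrt{\left(\frac{74}{63} + 236\right)^{2} + \left(10 - 574\right)} = \sqrt{\left(\frac{14942}{63}\right)^{2} - 564} = \sqrt{\frac{223263364}{3969} - 564} = \sqrt{\frac{221024848}{3969}} = \frac{4 \sqrt{13814053}}{63}$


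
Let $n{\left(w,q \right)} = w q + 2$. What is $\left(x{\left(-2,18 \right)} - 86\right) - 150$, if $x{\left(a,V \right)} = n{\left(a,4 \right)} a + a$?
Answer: $-226$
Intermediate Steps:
$n{\left(w,q \right)} = 2 + q w$ ($n{\left(w,q \right)} = q w + 2 = 2 + q w$)
$x{\left(a,V \right)} = a + a \left(2 + 4 a\right)$ ($x{\left(a,V \right)} = \left(2 + 4 a\right) a + a = a \left(2 + 4 a\right) + a = a + a \left(2 + 4 a\right)$)
$\left(x{\left(-2,18 \right)} - 86\right) - 150 = \left(- 2 \left(3 + 4 \left(-2\right)\right) - 86\right) - 150 = \left(- 2 \left(3 - 8\right) - 86\right) - 150 = \left(\left(-2\right) \left(-5\right) - 86\right) - 150 = \left(10 - 86\right) - 150 = -76 - 150 = -226$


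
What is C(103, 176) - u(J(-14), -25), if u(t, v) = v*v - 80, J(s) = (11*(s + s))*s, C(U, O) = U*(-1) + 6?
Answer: -642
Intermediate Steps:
C(U, O) = 6 - U (C(U, O) = -U + 6 = 6 - U)
J(s) = 22*s**2 (J(s) = (11*(2*s))*s = (22*s)*s = 22*s**2)
u(t, v) = -80 + v**2 (u(t, v) = v**2 - 80 = -80 + v**2)
C(103, 176) - u(J(-14), -25) = (6 - 1*103) - (-80 + (-25)**2) = (6 - 103) - (-80 + 625) = -97 - 1*545 = -97 - 545 = -642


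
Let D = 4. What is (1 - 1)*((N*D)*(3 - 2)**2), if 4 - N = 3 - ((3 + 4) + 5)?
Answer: 0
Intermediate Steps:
N = 13 (N = 4 - (3 - ((3 + 4) + 5)) = 4 - (3 - (7 + 5)) = 4 - (3 - 1*12) = 4 - (3 - 12) = 4 - 1*(-9) = 4 + 9 = 13)
(1 - 1)*((N*D)*(3 - 2)**2) = (1 - 1)*((13*4)*(3 - 2)**2) = 0*(52*1**2) = 0*(52*1) = 0*52 = 0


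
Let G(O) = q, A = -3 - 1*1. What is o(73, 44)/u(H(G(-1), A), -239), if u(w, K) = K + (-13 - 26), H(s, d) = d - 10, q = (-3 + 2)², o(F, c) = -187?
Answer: 187/278 ≈ 0.67266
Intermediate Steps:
A = -4 (A = -3 - 1 = -4)
q = 1 (q = (-1)² = 1)
G(O) = 1
H(s, d) = -10 + d
u(w, K) = -39 + K (u(w, K) = K - 39 = -39 + K)
o(73, 44)/u(H(G(-1), A), -239) = -187/(-39 - 239) = -187/(-278) = -187*(-1/278) = 187/278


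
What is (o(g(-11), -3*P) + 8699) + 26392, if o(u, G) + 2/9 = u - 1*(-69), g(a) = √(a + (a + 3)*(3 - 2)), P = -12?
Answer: 316438/9 + I*√19 ≈ 35160.0 + 4.3589*I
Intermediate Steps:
g(a) = √(3 + 2*a) (g(a) = √(a + (3 + a)*1) = √(a + (3 + a)) = √(3 + 2*a))
o(u, G) = 619/9 + u (o(u, G) = -2/9 + (u - 1*(-69)) = -2/9 + (u + 69) = -2/9 + (69 + u) = 619/9 + u)
(o(g(-11), -3*P) + 8699) + 26392 = ((619/9 + √(3 + 2*(-11))) + 8699) + 26392 = ((619/9 + √(3 - 22)) + 8699) + 26392 = ((619/9 + √(-19)) + 8699) + 26392 = ((619/9 + I*√19) + 8699) + 26392 = (78910/9 + I*√19) + 26392 = 316438/9 + I*√19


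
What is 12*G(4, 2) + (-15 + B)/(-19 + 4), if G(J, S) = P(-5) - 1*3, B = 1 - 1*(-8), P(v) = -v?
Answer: 122/5 ≈ 24.400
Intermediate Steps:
B = 9 (B = 1 + 8 = 9)
G(J, S) = 2 (G(J, S) = -1*(-5) - 1*3 = 5 - 3 = 2)
12*G(4, 2) + (-15 + B)/(-19 + 4) = 12*2 + (-15 + 9)/(-19 + 4) = 24 - 6/(-15) = 24 - 6*(-1/15) = 24 + 2/5 = 122/5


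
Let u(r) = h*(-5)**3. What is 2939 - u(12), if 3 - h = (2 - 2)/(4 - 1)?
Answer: 3314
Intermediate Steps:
h = 3 (h = 3 - (2 - 2)/(4 - 1) = 3 - 0/3 = 3 - 1*0 = 3 + 0 = 3)
u(r) = -375 (u(r) = 3*(-5)**3 = 3*(-125) = -375)
2939 - u(12) = 2939 - 1*(-375) = 2939 + 375 = 3314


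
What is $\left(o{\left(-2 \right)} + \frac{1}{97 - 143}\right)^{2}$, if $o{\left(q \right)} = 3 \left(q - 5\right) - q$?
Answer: $\frac{765625}{2116} \approx 361.83$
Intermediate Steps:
$o{\left(q \right)} = -15 + 2 q$ ($o{\left(q \right)} = 3 \left(-5 + q\right) - q = \left(-15 + 3 q\right) - q = -15 + 2 q$)
$\left(o{\left(-2 \right)} + \frac{1}{97 - 143}\right)^{2} = \left(\left(-15 + 2 \left(-2\right)\right) + \frac{1}{97 - 143}\right)^{2} = \left(\left(-15 - 4\right) + \frac{1}{-46}\right)^{2} = \left(-19 - \frac{1}{46}\right)^{2} = \left(- \frac{875}{46}\right)^{2} = \frac{765625}{2116}$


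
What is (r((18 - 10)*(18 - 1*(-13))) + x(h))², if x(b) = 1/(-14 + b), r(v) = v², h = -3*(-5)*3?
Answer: 3635218890625/961 ≈ 3.7827e+9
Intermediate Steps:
h = 45 (h = 15*3 = 45)
(r((18 - 10)*(18 - 1*(-13))) + x(h))² = (((18 - 10)*(18 - 1*(-13)))² + 1/(-14 + 45))² = ((8*(18 + 13))² + 1/31)² = ((8*31)² + 1/31)² = (248² + 1/31)² = (61504 + 1/31)² = (1906625/31)² = 3635218890625/961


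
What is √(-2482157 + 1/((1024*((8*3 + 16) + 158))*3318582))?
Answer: I*√30483314773139657409154647/3504422592 ≈ 1575.5*I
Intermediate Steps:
√(-2482157 + 1/((1024*((8*3 + 16) + 158))*3318582)) = √(-2482157 + (1/3318582)/(1024*((24 + 16) + 158))) = √(-2482157 + (1/3318582)/(1024*(40 + 158))) = √(-2482157 + (1/3318582)/(1024*198)) = √(-2482157 + (1/3318582)/202752) = √(-2482157 + (1/202752)*(1/3318582)) = √(-2482157 + 1/672849137664) = √(-1670117196996661247/672849137664) = I*√30483314773139657409154647/3504422592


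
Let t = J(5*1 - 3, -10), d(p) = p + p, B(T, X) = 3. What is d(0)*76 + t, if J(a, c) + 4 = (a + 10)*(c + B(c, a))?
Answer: -88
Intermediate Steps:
d(p) = 2*p
J(a, c) = -4 + (3 + c)*(10 + a) (J(a, c) = -4 + (a + 10)*(c + 3) = -4 + (10 + a)*(3 + c) = -4 + (3 + c)*(10 + a))
t = -88 (t = 26 + 3*(5*1 - 3) + 10*(-10) + (5*1 - 3)*(-10) = 26 + 3*(5 - 3) - 100 + (5 - 3)*(-10) = 26 + 3*2 - 100 + 2*(-10) = 26 + 6 - 100 - 20 = -88)
d(0)*76 + t = (2*0)*76 - 88 = 0*76 - 88 = 0 - 88 = -88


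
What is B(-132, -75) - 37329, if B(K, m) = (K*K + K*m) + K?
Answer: -10137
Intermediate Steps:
B(K, m) = K + K**2 + K*m (B(K, m) = (K**2 + K*m) + K = K + K**2 + K*m)
B(-132, -75) - 37329 = -132*(1 - 132 - 75) - 37329 = -132*(-206) - 37329 = 27192 - 37329 = -10137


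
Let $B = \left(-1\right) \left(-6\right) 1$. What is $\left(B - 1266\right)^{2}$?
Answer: $1587600$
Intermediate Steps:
$B = 6$ ($B = 6 \cdot 1 = 6$)
$\left(B - 1266\right)^{2} = \left(6 - 1266\right)^{2} = \left(-1260\right)^{2} = 1587600$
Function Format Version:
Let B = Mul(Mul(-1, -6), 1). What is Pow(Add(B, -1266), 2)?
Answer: 1587600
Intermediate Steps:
B = 6 (B = Mul(6, 1) = 6)
Pow(Add(B, -1266), 2) = Pow(Add(6, -1266), 2) = Pow(-1260, 2) = 1587600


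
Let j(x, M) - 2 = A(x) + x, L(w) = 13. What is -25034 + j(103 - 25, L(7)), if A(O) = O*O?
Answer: -18870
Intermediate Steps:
A(O) = O**2
j(x, M) = 2 + x + x**2 (j(x, M) = 2 + (x**2 + x) = 2 + (x + x**2) = 2 + x + x**2)
-25034 + j(103 - 25, L(7)) = -25034 + (2 + (103 - 25) + (103 - 25)**2) = -25034 + (2 + 78 + 78**2) = -25034 + (2 + 78 + 6084) = -25034 + 6164 = -18870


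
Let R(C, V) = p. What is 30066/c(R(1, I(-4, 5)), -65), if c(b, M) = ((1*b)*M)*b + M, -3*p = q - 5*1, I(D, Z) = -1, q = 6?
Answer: -135297/325 ≈ -416.30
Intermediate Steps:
p = -⅓ (p = -(6 - 5*1)/3 = -(6 - 5)/3 = -⅓*1 = -⅓ ≈ -0.33333)
R(C, V) = -⅓
c(b, M) = M + M*b² (c(b, M) = (b*M)*b + M = (M*b)*b + M = M*b² + M = M + M*b²)
30066/c(R(1, I(-4, 5)), -65) = 30066/((-65*(1 + (-⅓)²))) = 30066/((-65*(1 + ⅑))) = 30066/((-65*10/9)) = 30066/(-650/9) = 30066*(-9/650) = -135297/325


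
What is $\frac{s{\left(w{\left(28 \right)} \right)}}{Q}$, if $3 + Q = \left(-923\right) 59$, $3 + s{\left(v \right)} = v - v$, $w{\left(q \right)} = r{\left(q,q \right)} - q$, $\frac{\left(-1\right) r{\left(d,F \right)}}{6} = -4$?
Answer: $\frac{3}{54460} \approx 5.5086 \cdot 10^{-5}$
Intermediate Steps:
$r{\left(d,F \right)} = 24$ ($r{\left(d,F \right)} = \left(-6\right) \left(-4\right) = 24$)
$w{\left(q \right)} = 24 - q$
$s{\left(v \right)} = -3$ ($s{\left(v \right)} = -3 + \left(v - v\right) = -3 + 0 = -3$)
$Q = -54460$ ($Q = -3 - 54457 = -54460$)
$\frac{s{\left(w{\left(28 \right)} \right)}}{Q} = - \frac{3}{-54460} = \left(-3\right) \left(- \frac{1}{54460}\right) = \frac{3}{54460}$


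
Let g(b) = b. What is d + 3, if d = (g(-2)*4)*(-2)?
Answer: 19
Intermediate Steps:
d = 16 (d = -2*4*(-2) = -8*(-2) = 16)
d + 3 = 16 + 3 = 19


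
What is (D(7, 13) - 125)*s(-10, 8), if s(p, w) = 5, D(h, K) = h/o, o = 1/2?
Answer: -555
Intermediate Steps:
o = 1/2 ≈ 0.50000
D(h, K) = 2*h (D(h, K) = h/(1/2) = h*2 = 2*h)
(D(7, 13) - 125)*s(-10, 8) = (2*7 - 125)*5 = (14 - 125)*5 = -111*5 = -555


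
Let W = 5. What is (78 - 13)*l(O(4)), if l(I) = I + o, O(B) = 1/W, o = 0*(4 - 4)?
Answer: 13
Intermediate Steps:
o = 0 (o = 0*0 = 0)
O(B) = 1/5
l(I) = I (l(I) = I + 0 = I)
(78 - 13)*l(O(4)) = (78 - 13)*(1/5) = 65*(1/5) = 13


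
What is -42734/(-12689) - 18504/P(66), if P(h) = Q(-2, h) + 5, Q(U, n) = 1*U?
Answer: -78223018/12689 ≈ -6164.6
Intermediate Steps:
Q(U, n) = U
P(h) = 3 (P(h) = -2 + 5 = 3)
-42734/(-12689) - 18504/P(66) = -42734/(-12689) - 18504/3 = -42734*(-1/12689) - 18504*⅓ = 42734/12689 - 6168 = -78223018/12689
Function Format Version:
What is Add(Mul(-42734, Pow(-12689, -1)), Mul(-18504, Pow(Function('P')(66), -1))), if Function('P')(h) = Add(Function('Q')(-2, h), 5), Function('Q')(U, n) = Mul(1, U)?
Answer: Rational(-78223018, 12689) ≈ -6164.6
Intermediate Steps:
Function('Q')(U, n) = U
Function('P')(h) = 3 (Function('P')(h) = Add(-2, 5) = 3)
Add(Mul(-42734, Pow(-12689, -1)), Mul(-18504, Pow(Function('P')(66), -1))) = Add(Mul(-42734, Pow(-12689, -1)), Mul(-18504, Pow(3, -1))) = Add(Mul(-42734, Rational(-1, 12689)), Mul(-18504, Rational(1, 3))) = Add(Rational(42734, 12689), -6168) = Rational(-78223018, 12689)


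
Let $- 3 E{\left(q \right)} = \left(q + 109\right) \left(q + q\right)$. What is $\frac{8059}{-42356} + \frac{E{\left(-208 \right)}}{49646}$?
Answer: $- \frac{490780141}{1051402988} \approx -0.46679$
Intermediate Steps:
$E{\left(q \right)} = - \frac{2 q \left(109 + q\right)}{3}$ ($E{\left(q \right)} = - \frac{\left(q + 109\right) \left(q + q\right)}{3} = - \frac{\left(109 + q\right) 2 q}{3} = - \frac{2 q \left(109 + q\right)}{3}$)
$\frac{8059}{-42356} + \frac{E{\left(-208 \right)}}{49646} = \frac{8059}{-42356} + \frac{\left(- \frac{2}{3}\right) \left(-208\right) \left(109 - 208\right)}{49646} = 8059 \left(- \frac{1}{42356}\right) + \left(- \frac{2}{3}\right) \left(-208\right) \left(-99\right) \frac{1}{49646} = - \frac{8059}{42356} - \frac{6864}{24823} = - \frac{490780141}{1051402988}$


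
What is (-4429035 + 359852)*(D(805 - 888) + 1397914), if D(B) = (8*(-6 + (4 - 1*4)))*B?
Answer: -5704579509334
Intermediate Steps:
D(B) = -48*B (D(B) = (8*(-6 + (4 - 4)))*B = (8*(-6 + 0))*B = (8*(-6))*B = -48*B)
(-4429035 + 359852)*(D(805 - 888) + 1397914) = (-4429035 + 359852)*(-48*(805 - 888) + 1397914) = -4069183*(-48*(-83) + 1397914) = -4069183*(3984 + 1397914) = -4069183*1401898 = -5704579509334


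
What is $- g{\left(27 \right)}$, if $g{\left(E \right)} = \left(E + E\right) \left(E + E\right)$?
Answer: $-2916$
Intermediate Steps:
$g{\left(E \right)} = 4 E^{2}$ ($g{\left(E \right)} = 2 E 2 E = 4 E^{2}$)
$- g{\left(27 \right)} = - 4 \cdot 27^{2} = - 4 \cdot 729 = \left(-1\right) 2916 = -2916$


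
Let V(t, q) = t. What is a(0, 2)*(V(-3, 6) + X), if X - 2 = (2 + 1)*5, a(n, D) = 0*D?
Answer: 0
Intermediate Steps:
a(n, D) = 0
X = 17 (X = 2 + (2 + 1)*5 = 2 + 3*5 = 2 + 15 = 17)
a(0, 2)*(V(-3, 6) + X) = 0*(-3 + 17) = 0*14 = 0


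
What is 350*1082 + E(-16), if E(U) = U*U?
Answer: 378956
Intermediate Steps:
E(U) = U²
350*1082 + E(-16) = 350*1082 + (-16)² = 378700 + 256 = 378956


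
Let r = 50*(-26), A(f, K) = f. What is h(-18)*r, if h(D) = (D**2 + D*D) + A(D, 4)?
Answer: -819000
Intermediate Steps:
h(D) = D + 2*D**2 (h(D) = (D**2 + D*D) + D = (D**2 + D**2) + D = 2*D**2 + D = D + 2*D**2)
r = -1300
h(-18)*r = -18*(1 + 2*(-18))*(-1300) = -18*(1 - 36)*(-1300) = -18*(-35)*(-1300) = 630*(-1300) = -819000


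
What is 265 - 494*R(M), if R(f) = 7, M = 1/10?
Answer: -3193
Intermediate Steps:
M = 1/10 ≈ 0.10000
265 - 494*R(M) = 265 - 494*7 = 265 - 3458 = -3193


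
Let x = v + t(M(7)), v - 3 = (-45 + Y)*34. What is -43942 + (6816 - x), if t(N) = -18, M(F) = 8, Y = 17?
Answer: -36159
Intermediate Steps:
v = -949 (v = 3 + (-45 + 17)*34 = 3 - 28*34 = 3 - 952 = -949)
x = -967 (x = -949 - 18 = -967)
-43942 + (6816 - x) = -43942 + (6816 - 1*(-967)) = -43942 + (6816 + 967) = -43942 + 7783 = -36159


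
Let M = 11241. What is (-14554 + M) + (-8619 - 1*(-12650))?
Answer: 718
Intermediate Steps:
(-14554 + M) + (-8619 - 1*(-12650)) = (-14554 + 11241) + (-8619 - 1*(-12650)) = -3313 + (-8619 + 12650) = -3313 + 4031 = 718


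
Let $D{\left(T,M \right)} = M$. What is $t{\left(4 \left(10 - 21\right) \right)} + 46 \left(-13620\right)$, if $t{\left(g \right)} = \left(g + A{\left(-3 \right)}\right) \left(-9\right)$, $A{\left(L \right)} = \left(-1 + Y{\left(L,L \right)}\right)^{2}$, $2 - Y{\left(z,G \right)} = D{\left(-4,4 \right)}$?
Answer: $-626205$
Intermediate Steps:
$Y{\left(z,G \right)} = -2$ ($Y{\left(z,G \right)} = 2 - 4 = -2$)
$A{\left(L \right)} = 9$ ($A{\left(L \right)} = \left(-1 - 2\right)^{2} = \left(-3\right)^{2} = 9$)
$t{\left(g \right)} = -81 - 9 g$ ($t{\left(g \right)} = \left(g + 9\right) \left(-9\right) = \left(9 + g\right) \left(-9\right) = -81 - 9 g$)
$t{\left(4 \left(10 - 21\right) \right)} + 46 \left(-13620\right) = \left(-81 - 9 \cdot 4 \left(10 - 21\right)\right) + 46 \left(-13620\right) = \left(-81 - 9 \cdot 4 \left(-11\right)\right) - 626520 = \left(-81 - -396\right) - 626520 = \left(-81 + 396\right) - 626520 = 315 - 626520 = -626205$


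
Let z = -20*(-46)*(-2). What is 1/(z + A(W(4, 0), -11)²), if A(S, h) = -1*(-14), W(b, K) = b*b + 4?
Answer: -1/1644 ≈ -0.00060827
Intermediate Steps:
W(b, K) = 4 + b² (W(b, K) = b² + 4 = 4 + b²)
A(S, h) = 14
z = -1840 (z = 920*(-2) = -1840)
1/(z + A(W(4, 0), -11)²) = 1/(-1840 + 14²) = 1/(-1840 + 196) = 1/(-1644) = -1/1644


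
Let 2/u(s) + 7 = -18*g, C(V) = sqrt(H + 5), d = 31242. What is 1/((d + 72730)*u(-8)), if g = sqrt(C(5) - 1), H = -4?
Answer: -7/207944 ≈ -3.3663e-5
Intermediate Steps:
C(V) = 1 (C(V) = sqrt(-4 + 5) = sqrt(1) = 1)
g = 0 (g = sqrt(1 - 1) = sqrt(0) = 0)
u(s) = -2/7 (u(s) = 2/(-7 - 18*0) = 2/(-7 + 0) = 2/(-7) = 2*(-1/7) = -2/7)
1/((d + 72730)*u(-8)) = 1/((31242 + 72730)*(-2/7)) = -7/2/103972 = (1/103972)*(-7/2) = -7/207944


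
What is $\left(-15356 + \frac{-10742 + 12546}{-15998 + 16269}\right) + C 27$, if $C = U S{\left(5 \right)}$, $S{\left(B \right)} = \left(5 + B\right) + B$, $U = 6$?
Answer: $- \frac{3501142}{271} \approx -12919.0$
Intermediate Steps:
$S{\left(B \right)} = 5 + 2 B$
$C = 90$ ($C = 6 \left(5 + 2 \cdot 5\right) = 6 \left(5 + 10\right) = 6 \cdot 15 = 90$)
$\left(-15356 + \frac{-10742 + 12546}{-15998 + 16269}\right) + C 27 = \left(-15356 + \frac{-10742 + 12546}{-15998 + 16269}\right) + 90 \cdot 27 = \left(-15356 + \frac{1804}{271}\right) + 2430 = - \frac{4159672}{271} + 2430 = - \frac{3501142}{271}$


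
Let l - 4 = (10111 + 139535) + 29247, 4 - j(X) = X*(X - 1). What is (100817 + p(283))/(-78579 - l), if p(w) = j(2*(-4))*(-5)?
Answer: -101157/257476 ≈ -0.39288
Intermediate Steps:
j(X) = 4 - X*(-1 + X) (j(X) = 4 - X*(X - 1) = 4 - X*(-1 + X))
l = 178897 (l = 4 + ((10111 + 139535) + 29247) = 4 + (149646 + 29247) = 4 + 178893 = 178897)
p(w) = 340 (p(w) = (4 + 2*(-4) - (2*(-4))²)*(-5) = (4 - 8 - 1*(-8)²)*(-5) = (4 - 8 - 1*64)*(-5) = (4 - 8 - 64)*(-5) = -68*(-5) = 340)
(100817 + p(283))/(-78579 - l) = (100817 + 340)/(-78579 - 1*178897) = 101157/(-78579 - 178897) = 101157/(-257476) = 101157*(-1/257476) = -101157/257476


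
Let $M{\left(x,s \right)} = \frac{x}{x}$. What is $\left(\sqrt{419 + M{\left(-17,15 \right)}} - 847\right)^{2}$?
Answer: $717829 - 3388 \sqrt{105} \approx 6.8311 \cdot 10^{5}$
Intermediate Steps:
$M{\left(x,s \right)} = 1$
$\left(\sqrt{419 + M{\left(-17,15 \right)}} - 847\right)^{2} = \left(\sqrt{419 + 1} - 847\right)^{2} = \left(\sqrt{420} - 847\right)^{2} = \left(2 \sqrt{105} - 847\right)^{2} = \left(-847 + 2 \sqrt{105}\right)^{2}$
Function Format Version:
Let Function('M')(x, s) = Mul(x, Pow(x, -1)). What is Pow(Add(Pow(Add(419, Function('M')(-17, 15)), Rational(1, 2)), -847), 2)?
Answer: Add(717829, Mul(-3388, Pow(105, Rational(1, 2)))) ≈ 6.8311e+5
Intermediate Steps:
Function('M')(x, s) = 1
Pow(Add(Pow(Add(419, Function('M')(-17, 15)), Rational(1, 2)), -847), 2) = Pow(Add(Pow(Add(419, 1), Rational(1, 2)), -847), 2) = Pow(Add(Pow(420, Rational(1, 2)), -847), 2) = Pow(Add(Mul(2, Pow(105, Rational(1, 2))), -847), 2) = Pow(Add(-847, Mul(2, Pow(105, Rational(1, 2)))), 2)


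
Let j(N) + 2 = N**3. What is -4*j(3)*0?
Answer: 0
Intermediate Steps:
j(N) = -2 + N**3
-4*j(3)*0 = -4*(-2 + 3**3)*0 = -4*(-2 + 27)*0 = -4*25*0 = -100*0 = 0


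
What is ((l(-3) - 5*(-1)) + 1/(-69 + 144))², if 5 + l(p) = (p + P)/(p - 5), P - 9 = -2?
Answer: 5329/22500 ≈ 0.23684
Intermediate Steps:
P = 7 (P = 9 - 2 = 7)
l(p) = -5 + (7 + p)/(-5 + p) (l(p) = -5 + (p + 7)/(p - 5) = -5 + (7 + p)/(-5 + p))
((l(-3) - 5*(-1)) + 1/(-69 + 144))² = ((4*(8 - 1*(-3))/(-5 - 3) - 5*(-1)) + 1/(-69 + 144))² = ((4*(8 + 3)/(-8) + 5) + 1/75)² = ((4*(-⅛)*11 + 5) + 1/75)² = ((-11/2 + 5) + 1/75)² = (-½ + 1/75)² = (-73/150)² = 5329/22500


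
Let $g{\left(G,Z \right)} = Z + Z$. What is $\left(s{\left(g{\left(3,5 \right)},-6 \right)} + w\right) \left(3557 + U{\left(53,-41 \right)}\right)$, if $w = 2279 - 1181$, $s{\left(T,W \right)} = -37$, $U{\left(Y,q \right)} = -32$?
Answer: $3740025$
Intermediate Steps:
$g{\left(G,Z \right)} = 2 Z$
$w = 1098$
$\left(s{\left(g{\left(3,5 \right)},-6 \right)} + w\right) \left(3557 + U{\left(53,-41 \right)}\right) = \left(-37 + 1098\right) \left(3557 - 32\right) = 1061 \cdot 3525 = 3740025$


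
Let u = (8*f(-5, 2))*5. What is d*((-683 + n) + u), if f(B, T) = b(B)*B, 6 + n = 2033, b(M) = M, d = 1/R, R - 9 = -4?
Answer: 2344/5 ≈ 468.80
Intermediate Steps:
R = 5 (R = 9 - 4 = 5)
d = ⅕ (d = 1/5 = ⅕ ≈ 0.20000)
n = 2027 (n = -6 + 2033 = 2027)
f(B, T) = B² (f(B, T) = B*B = B²)
u = 1000 (u = (8*(-5)²)*5 = (8*25)*5 = 200*5 = 1000)
d*((-683 + n) + u) = ((-683 + 2027) + 1000)/5 = (1344 + 1000)/5 = (⅕)*2344 = 2344/5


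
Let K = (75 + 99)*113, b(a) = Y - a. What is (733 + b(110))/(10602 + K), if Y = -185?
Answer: 73/5044 ≈ 0.014473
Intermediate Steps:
b(a) = -185 - a
K = 19662 (K = 174*113 = 19662)
(733 + b(110))/(10602 + K) = (733 + (-185 - 1*110))/(10602 + 19662) = (733 + (-185 - 110))/30264 = (733 - 295)*(1/30264) = 438*(1/30264) = 73/5044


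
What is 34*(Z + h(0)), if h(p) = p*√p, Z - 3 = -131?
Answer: -4352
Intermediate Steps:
Z = -128 (Z = 3 - 131 = -128)
h(p) = p^(3/2)
34*(Z + h(0)) = 34*(-128 + 0^(3/2)) = 34*(-128 + 0) = 34*(-128) = -4352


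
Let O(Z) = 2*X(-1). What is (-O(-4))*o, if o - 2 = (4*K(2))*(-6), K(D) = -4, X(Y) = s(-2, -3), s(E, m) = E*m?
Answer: -1176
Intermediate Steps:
X(Y) = 6 (X(Y) = -2*(-3) = 6)
O(Z) = 12 (O(Z) = 2*6 = 12)
o = 98 (o = 2 + (4*(-4))*(-6) = 2 - 16*(-6) = 2 + 96 = 98)
(-O(-4))*o = -1*12*98 = -12*98 = -1176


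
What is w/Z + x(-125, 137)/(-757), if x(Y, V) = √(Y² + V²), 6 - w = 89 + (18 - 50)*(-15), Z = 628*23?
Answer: -563/14444 - √34394/757 ≈ -0.28397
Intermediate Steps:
Z = 14444
w = -563 (w = 6 - (89 + (18 - 50)*(-15)) = 6 - (89 - 32*(-15)) = 6 - (89 + 480) = 6 - 1*569 = 6 - 569 = -563)
x(Y, V) = √(V² + Y²)
w/Z + x(-125, 137)/(-757) = -563/14444 + √(137² + (-125)²)/(-757) = -563*1/14444 + √(18769 + 15625)*(-1/757) = -563/14444 + √34394*(-1/757) = -563/14444 - √34394/757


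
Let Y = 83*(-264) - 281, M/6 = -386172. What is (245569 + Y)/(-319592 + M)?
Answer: -13961/164789 ≈ -0.084720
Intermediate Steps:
M = -2317032 (M = 6*(-386172) = -2317032)
Y = -22193 (Y = -21912 - 281 = -22193)
(245569 + Y)/(-319592 + M) = (245569 - 22193)/(-319592 - 2317032) = 223376/(-2636624) = 223376*(-1/2636624) = -13961/164789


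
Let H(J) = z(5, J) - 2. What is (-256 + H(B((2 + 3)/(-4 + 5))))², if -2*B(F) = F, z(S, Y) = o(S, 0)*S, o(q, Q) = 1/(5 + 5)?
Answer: 265225/4 ≈ 66306.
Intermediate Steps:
o(q, Q) = ⅒ (o(q, Q) = 1/10 = ⅒)
z(S, Y) = S/10
B(F) = -F/2
H(J) = -3/2 (H(J) = (⅒)*5 - 2 = ½ - 2 = -3/2)
(-256 + H(B((2 + 3)/(-4 + 5))))² = (-256 - 3/2)² = (-515/2)² = 265225/4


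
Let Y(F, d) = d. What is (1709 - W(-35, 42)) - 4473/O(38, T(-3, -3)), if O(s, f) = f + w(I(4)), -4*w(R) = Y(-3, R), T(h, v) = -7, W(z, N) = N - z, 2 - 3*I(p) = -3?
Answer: 198924/89 ≈ 2235.1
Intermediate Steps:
I(p) = 5/3 (I(p) = ⅔ - ⅓*(-3) = ⅔ + 1 = 5/3)
w(R) = -R/4
O(s, f) = -5/12 + f (O(s, f) = f - ¼*5/3 = f - 5/12 = -5/12 + f)
(1709 - W(-35, 42)) - 4473/O(38, T(-3, -3)) = (1709 - (42 - 1*(-35))) - 4473/(-5/12 - 7) = (1709 - (42 + 35)) - 4473/(-89/12) = (1709 - 1*77) - 4473*(-12/89) = (1709 - 77) + 53676/89 = 1632 + 53676/89 = 198924/89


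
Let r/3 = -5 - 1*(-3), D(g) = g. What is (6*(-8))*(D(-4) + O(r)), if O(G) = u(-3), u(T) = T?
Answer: 336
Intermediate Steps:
r = -6 (r = 3*(-5 - 1*(-3)) = 3*(-5 + 3) = 3*(-2) = -6)
O(G) = -3
(6*(-8))*(D(-4) + O(r)) = (6*(-8))*(-4 - 3) = -48*(-7) = 336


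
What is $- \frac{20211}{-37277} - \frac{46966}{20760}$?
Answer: $- \frac{665585611}{386935260} \approx -1.7201$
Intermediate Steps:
$- \frac{20211}{-37277} - \frac{46966}{20760} = \left(-20211\right) \left(- \frac{1}{37277}\right) - \frac{23483}{10380} = \frac{20211}{37277} - \frac{23483}{10380} = - \frac{665585611}{386935260}$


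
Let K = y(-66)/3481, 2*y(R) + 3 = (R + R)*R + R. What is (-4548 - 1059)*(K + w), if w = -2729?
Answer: 106480602585/6962 ≈ 1.5295e+7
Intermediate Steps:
y(R) = -3/2 + R**2 + R/2 (y(R) = -3/2 + ((R + R)*R + R)/2 = -3/2 + ((2*R)*R + R)/2 = -3/2 + (2*R**2 + R)/2 = -3/2 + (R + 2*R**2)/2 = -3/2 + (R**2 + R/2) = -3/2 + R**2 + R/2)
K = 8643/6962 (K = (-3/2 + (-66)**2 + (1/2)*(-66))/3481 = (-3/2 + 4356 - 33)*(1/3481) = (8643/2)*(1/3481) = 8643/6962 ≈ 1.2415)
(-4548 - 1059)*(K + w) = (-4548 - 1059)*(8643/6962 - 2729) = -5607*(-18990655/6962) = 106480602585/6962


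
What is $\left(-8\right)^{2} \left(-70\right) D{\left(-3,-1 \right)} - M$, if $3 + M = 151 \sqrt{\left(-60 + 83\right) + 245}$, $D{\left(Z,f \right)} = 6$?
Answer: $-26877 - 302 \sqrt{67} \approx -29349.0$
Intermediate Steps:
$M = -3 + 302 \sqrt{67}$ ($M = -3 + 151 \sqrt{\left(-60 + 83\right) + 245} = -3 + 151 \sqrt{23 + 245} = -3 + 151 \sqrt{268} = -3 + 151 \cdot 2 \sqrt{67} = -3 + 302 \sqrt{67} \approx 2469.0$)
$\left(-8\right)^{2} \left(-70\right) D{\left(-3,-1 \right)} - M = \left(-8\right)^{2} \left(-70\right) 6 - \left(-3 + 302 \sqrt{67}\right) = 64 \left(-70\right) 6 + \left(3 - 302 \sqrt{67}\right) = \left(-4480\right) 6 + \left(3 - 302 \sqrt{67}\right) = -26880 + \left(3 - 302 \sqrt{67}\right) = -26877 - 302 \sqrt{67}$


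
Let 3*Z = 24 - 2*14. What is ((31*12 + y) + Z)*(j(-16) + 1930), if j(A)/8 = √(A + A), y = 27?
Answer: 2302490/3 + 38176*I*√2/3 ≈ 7.675e+5 + 17996.0*I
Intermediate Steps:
j(A) = 8*√2*√A (j(A) = 8*√(A + A) = 8*√(2*A) = 8*(√2*√A) = 8*√2*√A)
Z = -4/3 (Z = (24 - 2*14)/3 = (24 - 28)/3 = (⅓)*(-4) = -4/3 ≈ -1.3333)
((31*12 + y) + Z)*(j(-16) + 1930) = ((31*12 + 27) - 4/3)*(8*√2*√(-16) + 1930) = ((372 + 27) - 4/3)*(8*√2*(4*I) + 1930) = (399 - 4/3)*(32*I*√2 + 1930) = 1193*(1930 + 32*I*√2)/3 = 2302490/3 + 38176*I*√2/3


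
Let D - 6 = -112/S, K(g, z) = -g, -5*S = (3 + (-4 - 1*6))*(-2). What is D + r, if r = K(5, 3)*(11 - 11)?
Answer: 46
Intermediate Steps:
S = -14/5 (S = -(3 + (-4 - 1*6))*(-2)/5 = -(3 + (-4 - 6))*(-2)/5 = -(3 - 10)*(-2)/5 = -(-7)*(-2)/5 = -1/5*14 = -14/5 ≈ -2.8000)
r = 0 (r = (-1*5)*(11 - 11) = -5*0 = 0)
D = 46 (D = 6 - 112/(-14/5) = 6 - 112*(-5/14) = 6 + 40 = 46)
D + r = 46 + 0 = 46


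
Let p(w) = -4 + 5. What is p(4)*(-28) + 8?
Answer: -20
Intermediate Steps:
p(w) = 1
p(4)*(-28) + 8 = 1*(-28) + 8 = -28 + 8 = -20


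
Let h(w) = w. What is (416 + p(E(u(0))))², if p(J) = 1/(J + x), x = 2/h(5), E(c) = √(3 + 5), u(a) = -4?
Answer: 1661623419/9604 + 1019075*√2/4802 ≈ 1.7331e+5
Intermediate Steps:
E(c) = 2*√2 (E(c) = √8 = 2*√2)
x = ⅖ (x = 2/5 = 2*(⅕) = ⅖ ≈ 0.40000)
p(J) = 1/(⅖ + J) (p(J) = 1/(J + ⅖) = 1/(⅖ + J))
(416 + p(E(u(0))))² = (416 + 5/(2 + 5*(2*√2)))² = (416 + 5/(2 + 10*√2))²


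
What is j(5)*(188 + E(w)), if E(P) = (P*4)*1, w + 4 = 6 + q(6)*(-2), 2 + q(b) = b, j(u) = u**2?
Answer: 4100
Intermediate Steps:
q(b) = -2 + b
w = -6 (w = -4 + (6 + (-2 + 6)*(-2)) = -4 + (6 + 4*(-2)) = -4 + (6 - 8) = -4 - 2 = -6)
E(P) = 4*P (E(P) = (4*P)*1 = 4*P)
j(5)*(188 + E(w)) = 5**2*(188 + 4*(-6)) = 25*(188 - 24) = 25*164 = 4100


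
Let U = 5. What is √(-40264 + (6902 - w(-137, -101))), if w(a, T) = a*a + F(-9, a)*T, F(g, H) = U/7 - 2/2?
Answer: I*√2555833/7 ≈ 228.39*I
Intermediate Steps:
F(g, H) = -2/7 (F(g, H) = 5/7 - 2/2 = 5*(⅐) - 2*½ = 5/7 - 1 = -2/7)
w(a, T) = a² - 2*T/7 (w(a, T) = a*a - 2*T/7 = a² - 2*T/7)
√(-40264 + (6902 - w(-137, -101))) = √(-40264 + (6902 - ((-137)² - 2/7*(-101)))) = √(-40264 + (6902 - (18769 + 202/7))) = √(-40264 + (6902 - 1*131585/7)) = √(-40264 + (6902 - 131585/7)) = √(-40264 - 83271/7) = √(-365119/7) = I*√2555833/7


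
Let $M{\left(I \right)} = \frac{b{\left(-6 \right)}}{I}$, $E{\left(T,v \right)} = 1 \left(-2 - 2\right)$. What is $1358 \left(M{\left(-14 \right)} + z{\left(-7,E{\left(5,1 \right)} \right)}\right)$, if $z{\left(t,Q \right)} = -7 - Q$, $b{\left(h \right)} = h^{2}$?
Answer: $-7566$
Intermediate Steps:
$E{\left(T,v \right)} = -4$ ($E{\left(T,v \right)} = 1 \left(-4\right) = -4$)
$M{\left(I \right)} = \frac{36}{I}$ ($M{\left(I \right)} = \frac{\left(-6\right)^{2}}{I} = \frac{36}{I}$)
$1358 \left(M{\left(-14 \right)} + z{\left(-7,E{\left(5,1 \right)} \right)}\right) = 1358 \left(\frac{36}{-14} - 3\right) = 1358 \left(36 \left(- \frac{1}{14}\right) + \left(-7 + 4\right)\right) = 1358 \left(- \frac{18}{7} - 3\right) = 1358 \left(- \frac{39}{7}\right) = -7566$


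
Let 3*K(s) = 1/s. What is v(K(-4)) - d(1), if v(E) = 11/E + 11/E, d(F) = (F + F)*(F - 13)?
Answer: -240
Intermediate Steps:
K(s) = 1/(3*s) (K(s) = (1/s)/3 = 1/(3*s))
d(F) = 2*F*(-13 + F) (d(F) = (2*F)*(-13 + F) = 2*F*(-13 + F))
v(E) = 22/E
v(K(-4)) - d(1) = 22/(((⅓)/(-4))) - 2*(-13 + 1) = 22/(((⅓)*(-¼))) - 2*(-12) = 22/(-1/12) - 1*(-24) = 22*(-12) + 24 = -264 + 24 = -240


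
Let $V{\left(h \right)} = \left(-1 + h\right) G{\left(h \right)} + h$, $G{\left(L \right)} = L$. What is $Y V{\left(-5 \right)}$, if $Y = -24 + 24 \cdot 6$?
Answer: $3000$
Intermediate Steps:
$Y = 120$ ($Y = -24 + 144 = 120$)
$V{\left(h \right)} = h + h \left(-1 + h\right)$ ($V{\left(h \right)} = \left(-1 + h\right) h + h = h \left(-1 + h\right) + h = h + h \left(-1 + h\right)$)
$Y V{\left(-5 \right)} = 120 \left(-5\right)^{2} = 120 \cdot 25 = 3000$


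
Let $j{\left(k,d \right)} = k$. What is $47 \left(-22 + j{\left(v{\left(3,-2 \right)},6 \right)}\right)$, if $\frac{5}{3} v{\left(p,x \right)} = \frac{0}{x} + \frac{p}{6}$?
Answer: $- \frac{10199}{10} \approx -1019.9$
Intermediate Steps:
$v{\left(p,x \right)} = \frac{p}{10}$ ($v{\left(p,x \right)} = \frac{3 \left(\frac{0}{x} + \frac{p}{6}\right)}{5} = \frac{3 \left(0 + p \frac{1}{6}\right)}{5} = \frac{3 \left(0 + \frac{p}{6}\right)}{5} = \frac{3 \frac{p}{6}}{5} = \frac{p}{10}$)
$47 \left(-22 + j{\left(v{\left(3,-2 \right)},6 \right)}\right) = 47 \left(-22 + \frac{1}{10} \cdot 3\right) = 47 \left(-22 + \frac{3}{10}\right) = 47 \left(- \frac{217}{10}\right) = - \frac{10199}{10}$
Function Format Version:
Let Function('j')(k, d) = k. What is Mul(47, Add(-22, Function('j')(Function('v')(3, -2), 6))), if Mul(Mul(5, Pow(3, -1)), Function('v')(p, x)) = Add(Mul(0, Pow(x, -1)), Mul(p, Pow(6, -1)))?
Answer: Rational(-10199, 10) ≈ -1019.9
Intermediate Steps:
Function('v')(p, x) = Mul(Rational(1, 10), p) (Function('v')(p, x) = Mul(Rational(3, 5), Add(Mul(0, Pow(x, -1)), Mul(p, Pow(6, -1)))) = Mul(Rational(3, 5), Add(0, Mul(p, Rational(1, 6)))) = Mul(Rational(3, 5), Add(0, Mul(Rational(1, 6), p))) = Mul(Rational(3, 5), Mul(Rational(1, 6), p)) = Mul(Rational(1, 10), p))
Mul(47, Add(-22, Function('j')(Function('v')(3, -2), 6))) = Mul(47, Add(-22, Mul(Rational(1, 10), 3))) = Mul(47, Add(-22, Rational(3, 10))) = Mul(47, Rational(-217, 10)) = Rational(-10199, 10)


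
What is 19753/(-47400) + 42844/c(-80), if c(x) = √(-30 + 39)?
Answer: 676915447/47400 ≈ 14281.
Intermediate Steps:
c(x) = 3 (c(x) = √9 = 3)
19753/(-47400) + 42844/c(-80) = 19753/(-47400) + 42844/3 = 19753*(-1/47400) + 42844*(⅓) = -19753/47400 + 42844/3 = 676915447/47400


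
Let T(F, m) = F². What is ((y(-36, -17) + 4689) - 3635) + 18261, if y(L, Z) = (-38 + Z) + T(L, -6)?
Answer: 20556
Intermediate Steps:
y(L, Z) = -38 + Z + L² (y(L, Z) = (-38 + Z) + L² = -38 + Z + L²)
((y(-36, -17) + 4689) - 3635) + 18261 = (((-38 - 17 + (-36)²) + 4689) - 3635) + 18261 = (((-38 - 17 + 1296) + 4689) - 3635) + 18261 = ((1241 + 4689) - 3635) + 18261 = (5930 - 3635) + 18261 = 2295 + 18261 = 20556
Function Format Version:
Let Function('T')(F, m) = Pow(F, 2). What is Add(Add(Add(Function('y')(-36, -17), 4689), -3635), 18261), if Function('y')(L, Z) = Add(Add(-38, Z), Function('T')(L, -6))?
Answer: 20556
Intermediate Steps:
Function('y')(L, Z) = Add(-38, Z, Pow(L, 2)) (Function('y')(L, Z) = Add(Add(-38, Z), Pow(L, 2)) = Add(-38, Z, Pow(L, 2)))
Add(Add(Add(Function('y')(-36, -17), 4689), -3635), 18261) = Add(Add(Add(Add(-38, -17, Pow(-36, 2)), 4689), -3635), 18261) = Add(Add(Add(Add(-38, -17, 1296), 4689), -3635), 18261) = Add(Add(Add(1241, 4689), -3635), 18261) = Add(Add(5930, -3635), 18261) = Add(2295, 18261) = 20556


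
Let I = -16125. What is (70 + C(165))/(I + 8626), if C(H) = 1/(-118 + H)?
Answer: -3291/352453 ≈ -0.0093374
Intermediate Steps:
(70 + C(165))/(I + 8626) = (70 + 1/(-118 + 165))/(-16125 + 8626) = (70 + 1/47)/(-7499) = (70 + 1/47)*(-1/7499) = (3291/47)*(-1/7499) = -3291/352453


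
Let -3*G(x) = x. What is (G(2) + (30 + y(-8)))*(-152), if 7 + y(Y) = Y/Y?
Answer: -10640/3 ≈ -3546.7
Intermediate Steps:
y(Y) = -6 (y(Y) = -7 + Y/Y = -7 + 1 = -6)
G(x) = -x/3
(G(2) + (30 + y(-8)))*(-152) = (-1/3*2 + (30 - 6))*(-152) = (-2/3 + 24)*(-152) = (70/3)*(-152) = -10640/3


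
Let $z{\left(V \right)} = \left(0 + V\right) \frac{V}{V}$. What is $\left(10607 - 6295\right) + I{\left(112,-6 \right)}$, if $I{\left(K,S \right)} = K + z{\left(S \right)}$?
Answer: $4418$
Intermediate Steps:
$z{\left(V \right)} = V$ ($z{\left(V \right)} = V 1 = V$)
$I{\left(K,S \right)} = K + S$
$\left(10607 - 6295\right) + I{\left(112,-6 \right)} = \left(10607 - 6295\right) + \left(112 - 6\right) = 4312 + 106 = 4418$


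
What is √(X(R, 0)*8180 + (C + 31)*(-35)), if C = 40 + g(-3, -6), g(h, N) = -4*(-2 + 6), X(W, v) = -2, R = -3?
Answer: I*√18285 ≈ 135.22*I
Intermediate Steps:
g(h, N) = -16 (g(h, N) = -4*4 = -16)
C = 24 (C = 40 - 16 = 24)
√(X(R, 0)*8180 + (C + 31)*(-35)) = √(-2*8180 + (24 + 31)*(-35)) = √(-16360 + 55*(-35)) = √(-16360 - 1925) = √(-18285) = I*√18285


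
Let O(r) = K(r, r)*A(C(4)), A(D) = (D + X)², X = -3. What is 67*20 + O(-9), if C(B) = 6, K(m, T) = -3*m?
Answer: 1583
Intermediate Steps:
A(D) = (-3 + D)² (A(D) = (D - 3)² = (-3 + D)²)
O(r) = -27*r (O(r) = (-3*r)*(-3 + 6)² = -3*r*3² = -3*r*9 = -27*r)
67*20 + O(-9) = 67*20 - 27*(-9) = 1340 + 243 = 1583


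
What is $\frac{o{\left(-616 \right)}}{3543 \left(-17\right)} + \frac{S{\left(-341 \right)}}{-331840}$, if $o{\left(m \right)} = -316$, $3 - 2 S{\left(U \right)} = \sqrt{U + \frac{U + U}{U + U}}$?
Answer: $\frac{12326011}{2351418240} + \frac{i \sqrt{85}}{331840} \approx 0.0052419 + 2.7783 \cdot 10^{-5} i$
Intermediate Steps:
$S{\left(U \right)} = \frac{3}{2} - \frac{\sqrt{1 + U}}{2}$ ($S{\left(U \right)} = \frac{3}{2} - \frac{\sqrt{U + \frac{U + U}{U + U}}}{2} = \frac{3}{2} - \frac{\sqrt{U + \frac{2 U}{2 U}}}{2} = \frac{3}{2} - \frac{\sqrt{U + 2 U \frac{1}{2 U}}}{2} = \frac{3}{2} - \frac{\sqrt{U + 1}}{2} = \frac{3}{2} - \frac{\sqrt{1 + U}}{2}$)
$\frac{o{\left(-616 \right)}}{3543 \left(-17\right)} + \frac{S{\left(-341 \right)}}{-331840} = - \frac{316}{3543 \left(-17\right)} + \frac{\frac{3}{2} - \frac{\sqrt{1 - 341}}{2}}{-331840} = - \frac{316}{-60231} + \left(\frac{3}{2} - \frac{\sqrt{-340}}{2}\right) \left(- \frac{1}{331840}\right) = \left(-316\right) \left(- \frac{1}{60231}\right) + \left(\frac{3}{2} - \frac{2 i \sqrt{85}}{2}\right) \left(- \frac{1}{331840}\right) = \frac{316}{60231} + \left(\frac{3}{2} - i \sqrt{85}\right) \left(- \frac{1}{331840}\right) = \frac{316}{60231} - \left(\frac{3}{663680} - \frac{i \sqrt{85}}{331840}\right) = \frac{12326011}{2351418240} + \frac{i \sqrt{85}}{331840}$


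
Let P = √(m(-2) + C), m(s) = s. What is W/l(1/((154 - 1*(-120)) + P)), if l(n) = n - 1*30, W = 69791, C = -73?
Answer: 69791*(-5*√3 + 274*I)/(-8219*I + 150*√3) ≈ -2326.6 + 0.0089384*I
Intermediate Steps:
P = 5*I*√3 (P = √(-2 - 73) = √(-75) = 5*I*√3 ≈ 8.6602*I)
l(n) = -30 + n (l(n) = n - 30 = -30 + n)
W/l(1/((154 - 1*(-120)) + P)) = 69791/(-30 + 1/((154 - 1*(-120)) + 5*I*√3)) = 69791/(-30 + 1/((154 + 120) + 5*I*√3)) = 69791/(-30 + 1/(274 + 5*I*√3))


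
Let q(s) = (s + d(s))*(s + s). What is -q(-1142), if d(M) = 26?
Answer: -2548944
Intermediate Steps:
q(s) = 2*s*(26 + s) (q(s) = (s + 26)*(s + s) = (26 + s)*(2*s) = 2*s*(26 + s))
-q(-1142) = -2*(-1142)*(26 - 1142) = -2*(-1142)*(-1116) = -1*2548944 = -2548944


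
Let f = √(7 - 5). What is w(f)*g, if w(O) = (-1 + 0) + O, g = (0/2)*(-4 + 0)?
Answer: 0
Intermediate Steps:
g = 0 (g = (0*(½))*(-4) = 0*(-4) = 0)
f = √2 ≈ 1.4142
w(O) = -1 + O
w(f)*g = (-1 + √2)*0 = 0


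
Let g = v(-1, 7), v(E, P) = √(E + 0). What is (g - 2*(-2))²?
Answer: (4 + I)² ≈ 15.0 + 8.0*I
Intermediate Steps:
v(E, P) = √E
g = I (g = √(-1) = I ≈ 1.0*I)
(g - 2*(-2))² = (I - 2*(-2))² = (I + 4)² = (4 + I)²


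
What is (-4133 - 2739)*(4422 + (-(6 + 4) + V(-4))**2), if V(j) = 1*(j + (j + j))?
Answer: -33714032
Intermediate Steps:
V(j) = 3*j (V(j) = 1*(j + 2*j) = 1*(3*j) = 3*j)
(-4133 - 2739)*(4422 + (-(6 + 4) + V(-4))**2) = (-4133 - 2739)*(4422 + (-(6 + 4) + 3*(-4))**2) = -6872*(4422 + (-1*10 - 12)**2) = -6872*(4422 + (-10 - 12)**2) = -6872*(4422 + (-22)**2) = -6872*(4422 + 484) = -6872*4906 = -33714032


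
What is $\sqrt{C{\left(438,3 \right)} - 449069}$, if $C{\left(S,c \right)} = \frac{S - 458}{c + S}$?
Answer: $\frac{i \sqrt{198039449}}{21} \approx 670.13 i$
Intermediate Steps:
$C{\left(S,c \right)} = \frac{-458 + S}{S + c}$
$\sqrt{C{\left(438,3 \right)} - 449069} = \sqrt{\frac{-458 + 438}{438 + 3} - 449069} = \sqrt{\frac{1}{441} \left(-20\right) - 449069} = \sqrt{- \frac{20}{441} - 449069} = \sqrt{- \frac{198039449}{441}} = \frac{i \sqrt{198039449}}{21}$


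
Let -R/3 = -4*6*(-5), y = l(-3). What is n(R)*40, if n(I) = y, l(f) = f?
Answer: -120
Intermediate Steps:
y = -3
R = -360 (R = -3*(-4*6)*(-5) = -(-72)*(-5) = -3*120 = -360)
n(I) = -3
n(R)*40 = -3*40 = -120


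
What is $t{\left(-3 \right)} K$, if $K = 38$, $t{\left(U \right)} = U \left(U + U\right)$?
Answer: $684$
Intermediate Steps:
$t{\left(U \right)} = 2 U^{2}$ ($t{\left(U \right)} = U 2 U = 2 U^{2}$)
$t{\left(-3 \right)} K = 2 \left(-3\right)^{2} \cdot 38 = 2 \cdot 9 \cdot 38 = 18 \cdot 38 = 684$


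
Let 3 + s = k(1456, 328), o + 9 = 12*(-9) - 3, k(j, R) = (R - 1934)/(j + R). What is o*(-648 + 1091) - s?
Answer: -47415241/892 ≈ -53156.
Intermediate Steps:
k(j, R) = (-1934 + R)/(R + j)
o = -120 (o = -9 + (12*(-9) - 3) = -9 + (-108 - 3) = -9 - 111 = -120)
s = -3479/892 (s = -3 + (-1934 + 328)/(328 + 1456) = -3 - 1606/1784 = -3 + (1/1784)*(-1606) = -3 - 803/892 = -3479/892 ≈ -3.9002)
o*(-648 + 1091) - s = -120*(-648 + 1091) - 1*(-3479/892) = -120*443 + 3479/892 = -53160 + 3479/892 = -47415241/892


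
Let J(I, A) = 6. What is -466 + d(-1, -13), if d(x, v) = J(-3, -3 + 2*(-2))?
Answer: -460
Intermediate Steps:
d(x, v) = 6
-466 + d(-1, -13) = -466 + 6 = -460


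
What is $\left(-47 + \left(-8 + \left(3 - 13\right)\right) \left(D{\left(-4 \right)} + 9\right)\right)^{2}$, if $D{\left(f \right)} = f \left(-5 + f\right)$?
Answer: $734449$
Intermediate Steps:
$\left(-47 + \left(-8 + \left(3 - 13\right)\right) \left(D{\left(-4 \right)} + 9\right)\right)^{2} = \left(-47 + \left(-8 + \left(3 - 13\right)\right) \left(- 4 \left(-5 - 4\right) + 9\right)\right)^{2} = \left(-47 + \left(-8 + \left(3 - 13\right)\right) \left(\left(-4\right) \left(-9\right) + 9\right)\right)^{2} = \left(-47 + \left(-8 - 10\right) \left(36 + 9\right)\right)^{2} = \left(-47 - 810\right)^{2} = \left(-857\right)^{2} = 734449$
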